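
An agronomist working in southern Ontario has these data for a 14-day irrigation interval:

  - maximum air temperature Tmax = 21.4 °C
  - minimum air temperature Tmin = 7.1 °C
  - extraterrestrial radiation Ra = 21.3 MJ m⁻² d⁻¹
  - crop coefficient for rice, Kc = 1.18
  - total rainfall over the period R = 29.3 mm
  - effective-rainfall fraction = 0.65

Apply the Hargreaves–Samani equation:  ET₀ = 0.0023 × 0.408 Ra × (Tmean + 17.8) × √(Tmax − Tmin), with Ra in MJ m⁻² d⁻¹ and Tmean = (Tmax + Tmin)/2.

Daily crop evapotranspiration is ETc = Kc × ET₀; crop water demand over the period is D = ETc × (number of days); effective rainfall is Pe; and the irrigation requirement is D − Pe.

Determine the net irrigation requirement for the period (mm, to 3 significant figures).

21.0 mm

Tmean = (21.4 + 7.1)/2 = 14.25 °C
0.408 Ra = 0.408 × 21.3 = 8.6904 mm/d equivalent
ET₀ = 0.0023 × 8.6904 × (14.25 + 17.8) × √14.3 = 0.0023 × 8.6904 × 32.05 × 3.7815 = 2.4225 mm/d
ETc = Kc × ET₀ = 1.18 × 2.4225 = 2.8586 mm/d
Crop demand D = ETc × 14 d = 2.8586 × 14 = 40.020 mm
Pe = 0.65 × 29.3 = 19.045 mm
D − Pe = 40.020 − 19.045 = 20.975 mm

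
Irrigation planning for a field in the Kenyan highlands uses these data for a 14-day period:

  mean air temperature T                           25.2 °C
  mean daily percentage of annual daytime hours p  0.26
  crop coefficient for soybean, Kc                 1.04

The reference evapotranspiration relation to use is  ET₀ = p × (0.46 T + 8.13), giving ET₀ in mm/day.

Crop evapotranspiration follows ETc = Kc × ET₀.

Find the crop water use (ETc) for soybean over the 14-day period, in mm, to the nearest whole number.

75 mm

ET₀ = 0.26 × (0.46 × 25.2 + 8.13) = 0.26 × 19.722 = 5.1277 mm/d
ETc = Kc × ET₀ = 1.04 × 5.1277 = 5.3328 mm/d
Over 14 days: 5.3328 × 14 = 74.659 mm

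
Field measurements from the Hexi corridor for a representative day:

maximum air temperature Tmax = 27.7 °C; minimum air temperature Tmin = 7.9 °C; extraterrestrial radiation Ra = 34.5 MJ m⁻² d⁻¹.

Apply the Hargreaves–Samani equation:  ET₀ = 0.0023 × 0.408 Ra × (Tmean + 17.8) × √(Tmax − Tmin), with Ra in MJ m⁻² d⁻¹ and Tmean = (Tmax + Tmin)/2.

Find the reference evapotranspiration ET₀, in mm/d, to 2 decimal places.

Tmean = (27.7 + 7.9)/2 = 17.80 °C
0.408 Ra = 0.408 × 34.5 = 14.0760 mm/d equivalent
ET₀ = 0.0023 × 14.0760 × (17.80 + 17.8) × √19.8 = 0.0023 × 14.0760 × 35.60 × 4.4497 = 5.1285 mm/d

5.13 mm/d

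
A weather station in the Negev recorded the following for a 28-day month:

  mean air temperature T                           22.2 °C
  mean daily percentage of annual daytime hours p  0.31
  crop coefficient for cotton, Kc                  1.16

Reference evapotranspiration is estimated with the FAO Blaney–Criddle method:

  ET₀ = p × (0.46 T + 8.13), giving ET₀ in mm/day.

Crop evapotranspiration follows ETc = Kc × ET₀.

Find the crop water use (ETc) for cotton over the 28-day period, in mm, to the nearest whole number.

ET₀ = 0.31 × (0.46 × 22.2 + 8.13) = 0.31 × 18.342 = 5.6860 mm/d
ETc = Kc × ET₀ = 1.16 × 5.6860 = 6.5958 mm/d
Over 28 days: 6.5958 × 28 = 184.682 mm

185 mm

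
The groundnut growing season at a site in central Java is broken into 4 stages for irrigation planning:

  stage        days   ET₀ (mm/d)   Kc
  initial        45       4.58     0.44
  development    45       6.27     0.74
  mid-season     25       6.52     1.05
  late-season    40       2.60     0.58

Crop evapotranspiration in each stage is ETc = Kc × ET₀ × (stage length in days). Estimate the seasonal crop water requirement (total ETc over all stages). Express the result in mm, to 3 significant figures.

initial: 0.44 × 4.58 × 45 = 90.68 mm
development: 0.74 × 6.27 × 45 = 208.79 mm
mid-season: 1.05 × 6.52 × 25 = 171.15 mm
late-season: 0.58 × 2.60 × 40 = 60.32 mm
Seasonal total = 530.94 mm

531 mm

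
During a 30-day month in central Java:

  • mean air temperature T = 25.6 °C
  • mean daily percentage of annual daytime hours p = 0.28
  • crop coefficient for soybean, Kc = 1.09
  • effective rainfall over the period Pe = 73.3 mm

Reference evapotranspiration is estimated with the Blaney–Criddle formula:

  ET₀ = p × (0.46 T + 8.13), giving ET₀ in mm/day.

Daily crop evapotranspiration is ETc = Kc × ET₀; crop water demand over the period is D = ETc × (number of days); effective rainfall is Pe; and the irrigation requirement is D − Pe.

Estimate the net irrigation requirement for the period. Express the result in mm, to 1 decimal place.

109.0 mm

ET₀ = 0.28 × (0.46 × 25.6 + 8.13) = 0.28 × 19.906 = 5.5737 mm/d
ETc = Kc × ET₀ = 1.09 × 5.5737 = 6.0753 mm/d
Crop demand D = ETc × 30 d = 6.0753 × 30 = 182.259 mm
D − Pe = 182.259 − 73.3 = 108.959 mm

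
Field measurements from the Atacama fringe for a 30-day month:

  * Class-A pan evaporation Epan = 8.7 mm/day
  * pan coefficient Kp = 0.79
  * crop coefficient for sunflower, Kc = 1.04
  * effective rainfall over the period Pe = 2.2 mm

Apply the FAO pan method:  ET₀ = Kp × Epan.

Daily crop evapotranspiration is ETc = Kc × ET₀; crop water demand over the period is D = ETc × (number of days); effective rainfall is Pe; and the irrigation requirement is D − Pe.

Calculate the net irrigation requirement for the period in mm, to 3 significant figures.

212 mm

ET₀ = 0.79 × 8.7 = 6.8730 mm/d
ETc = Kc × ET₀ = 1.04 × 6.8730 = 7.1479 mm/d
Crop demand D = ETc × 30 d = 7.1479 × 30 = 214.437 mm
D − Pe = 214.437 − 2.2 = 212.237 mm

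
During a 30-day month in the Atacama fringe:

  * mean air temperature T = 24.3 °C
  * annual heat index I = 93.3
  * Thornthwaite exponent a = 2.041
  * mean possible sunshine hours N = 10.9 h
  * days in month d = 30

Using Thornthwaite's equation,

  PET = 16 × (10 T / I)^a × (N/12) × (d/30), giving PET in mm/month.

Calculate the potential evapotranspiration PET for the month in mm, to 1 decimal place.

10T/I = 10 × 24.3 / 93.3 = 2.6045
(10T/I)^a = 2.6045^2.041 = 7.0549
Uncorrected PET = 16 × 7.0549 = 112.878 mm
Correction = (N/12)(d/30) = (10.9/12)(30/30) = 0.9083
PET = 112.878 × 0.9083 = 102.527 mm/month

102.5 mm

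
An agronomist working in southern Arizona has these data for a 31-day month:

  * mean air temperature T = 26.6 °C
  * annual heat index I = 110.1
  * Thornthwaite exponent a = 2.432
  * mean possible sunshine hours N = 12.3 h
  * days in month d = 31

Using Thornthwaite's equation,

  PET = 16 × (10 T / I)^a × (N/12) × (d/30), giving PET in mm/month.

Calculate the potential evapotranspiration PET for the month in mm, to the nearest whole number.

145 mm

10T/I = 10 × 26.6 / 110.1 = 2.4160
(10T/I)^a = 2.4160^2.432 = 8.5446
Uncorrected PET = 16 × 8.5446 = 136.714 mm
Correction = (N/12)(d/30) = (12.3/12)(31/30) = 1.0592
PET = 136.714 × 1.0592 = 144.807 mm/month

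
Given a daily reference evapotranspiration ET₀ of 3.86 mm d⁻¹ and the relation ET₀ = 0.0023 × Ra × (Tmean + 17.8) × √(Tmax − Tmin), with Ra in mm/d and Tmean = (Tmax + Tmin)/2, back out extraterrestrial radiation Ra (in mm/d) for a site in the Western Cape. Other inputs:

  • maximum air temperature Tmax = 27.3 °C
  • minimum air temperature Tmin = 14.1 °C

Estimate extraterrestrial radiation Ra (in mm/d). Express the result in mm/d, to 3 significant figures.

Tmean = 20.70 °C; √ΔT = 3.6332
Ra = ET₀ / [0.0023 × (Tmean+17.8) × √ΔT] = 3.86 / (0.0023 × 38.50 × 3.6332) = 11.998 mm/d

12.0 mm/d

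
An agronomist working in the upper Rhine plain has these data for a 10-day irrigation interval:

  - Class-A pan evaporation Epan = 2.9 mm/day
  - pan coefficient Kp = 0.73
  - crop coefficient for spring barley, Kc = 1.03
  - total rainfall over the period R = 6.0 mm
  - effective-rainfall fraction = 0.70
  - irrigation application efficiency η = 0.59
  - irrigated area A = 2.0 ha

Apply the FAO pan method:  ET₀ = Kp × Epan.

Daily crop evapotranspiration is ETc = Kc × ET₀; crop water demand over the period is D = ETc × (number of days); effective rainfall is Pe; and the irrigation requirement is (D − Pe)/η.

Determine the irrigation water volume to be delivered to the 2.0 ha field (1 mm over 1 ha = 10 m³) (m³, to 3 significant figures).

597 m³

ET₀ = 0.73 × 2.9 = 2.1170 mm/d
ETc = Kc × ET₀ = 1.03 × 2.1170 = 2.1805 mm/d
Crop demand D = ETc × 10 d = 2.1805 × 10 = 21.805 mm
Pe = 0.70 × 6.0 = 4.200 mm
D − Pe = 21.805 − 4.200 = 17.605 mm
Gross irrigation = 17.605 / 0.59 = 29.839 mm
Volume = 29.839 mm × 2.0 ha × 10 = 596.8 m³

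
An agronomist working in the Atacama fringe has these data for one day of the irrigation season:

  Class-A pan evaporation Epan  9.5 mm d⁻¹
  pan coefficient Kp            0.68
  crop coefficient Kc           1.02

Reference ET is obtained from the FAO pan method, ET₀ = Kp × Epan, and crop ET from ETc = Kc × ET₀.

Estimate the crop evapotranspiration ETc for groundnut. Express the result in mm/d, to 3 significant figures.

6.59 mm/d

ET₀ = 0.68 × 9.5 = 6.4600 mm/d
ETc = Kc × ET₀ = 1.02 × 6.4600 = 6.5892 mm/d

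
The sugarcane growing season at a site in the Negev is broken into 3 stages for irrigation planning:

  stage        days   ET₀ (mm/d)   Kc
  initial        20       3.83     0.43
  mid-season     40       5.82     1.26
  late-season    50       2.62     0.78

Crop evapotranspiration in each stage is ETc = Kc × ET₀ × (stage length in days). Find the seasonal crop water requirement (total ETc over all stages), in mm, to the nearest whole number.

428 mm

initial: 0.43 × 3.83 × 20 = 32.94 mm
mid-season: 1.26 × 5.82 × 40 = 293.33 mm
late-season: 0.78 × 2.62 × 50 = 102.18 mm
Seasonal total = 428.45 mm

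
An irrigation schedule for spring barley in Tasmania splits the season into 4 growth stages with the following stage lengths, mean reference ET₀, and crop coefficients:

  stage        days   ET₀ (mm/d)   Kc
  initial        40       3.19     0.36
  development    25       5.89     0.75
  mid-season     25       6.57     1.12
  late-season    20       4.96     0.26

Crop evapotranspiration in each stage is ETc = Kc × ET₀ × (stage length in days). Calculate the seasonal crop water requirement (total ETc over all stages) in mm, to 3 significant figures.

366 mm

initial: 0.36 × 3.19 × 40 = 45.94 mm
development: 0.75 × 5.89 × 25 = 110.44 mm
mid-season: 1.12 × 6.57 × 25 = 183.96 mm
late-season: 0.26 × 4.96 × 20 = 25.79 mm
Seasonal total = 366.13 mm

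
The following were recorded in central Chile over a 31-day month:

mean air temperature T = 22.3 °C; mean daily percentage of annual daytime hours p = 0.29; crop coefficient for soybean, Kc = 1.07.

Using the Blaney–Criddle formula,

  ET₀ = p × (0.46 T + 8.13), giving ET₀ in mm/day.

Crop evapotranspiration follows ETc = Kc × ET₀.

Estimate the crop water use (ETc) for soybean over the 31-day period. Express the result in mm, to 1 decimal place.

ET₀ = 0.29 × (0.46 × 22.3 + 8.13) = 0.29 × 18.388 = 5.3325 mm/d
ETc = Kc × ET₀ = 1.07 × 5.3325 = 5.7058 mm/d
Over 31 days: 5.7058 × 31 = 176.880 mm

176.9 mm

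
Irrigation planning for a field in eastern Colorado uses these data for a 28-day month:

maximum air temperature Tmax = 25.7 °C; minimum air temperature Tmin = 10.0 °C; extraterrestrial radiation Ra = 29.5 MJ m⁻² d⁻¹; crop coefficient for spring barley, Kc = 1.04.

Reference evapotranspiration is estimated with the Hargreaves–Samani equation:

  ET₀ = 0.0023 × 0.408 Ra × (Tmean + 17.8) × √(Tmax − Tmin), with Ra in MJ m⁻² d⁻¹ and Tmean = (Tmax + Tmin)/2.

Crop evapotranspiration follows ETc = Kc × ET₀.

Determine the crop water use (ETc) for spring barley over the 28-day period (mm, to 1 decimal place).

Tmean = (25.7 + 10.0)/2 = 17.85 °C
0.408 Ra = 0.408 × 29.5 = 12.0360 mm/d equivalent
ET₀ = 0.0023 × 12.0360 × (17.85 + 17.8) × √15.7 = 0.0023 × 12.0360 × 35.65 × 3.9623 = 3.9104 mm/d
ETc = Kc × ET₀ = 1.04 × 3.9104 = 4.0668 mm/d
Over 28 days: 4.0668 × 28 = 113.870 mm

113.9 mm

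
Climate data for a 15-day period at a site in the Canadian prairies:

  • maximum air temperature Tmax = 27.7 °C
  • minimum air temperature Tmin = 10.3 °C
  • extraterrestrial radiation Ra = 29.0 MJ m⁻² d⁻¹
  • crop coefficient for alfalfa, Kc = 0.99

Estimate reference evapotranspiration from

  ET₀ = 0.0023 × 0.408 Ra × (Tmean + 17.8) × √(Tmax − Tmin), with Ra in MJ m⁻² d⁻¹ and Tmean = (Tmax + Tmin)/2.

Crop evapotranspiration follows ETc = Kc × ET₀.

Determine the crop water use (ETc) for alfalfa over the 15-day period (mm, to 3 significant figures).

Tmean = (27.7 + 10.3)/2 = 19.00 °C
0.408 Ra = 0.408 × 29.0 = 11.8320 mm/d equivalent
ET₀ = 0.0023 × 11.8320 × (19.00 + 17.8) × √17.4 = 0.0023 × 11.8320 × 36.80 × 4.1713 = 4.1774 mm/d
ETc = Kc × ET₀ = 0.99 × 4.1774 = 4.1356 mm/d
Over 15 days: 4.1356 × 15 = 62.034 mm

62.0 mm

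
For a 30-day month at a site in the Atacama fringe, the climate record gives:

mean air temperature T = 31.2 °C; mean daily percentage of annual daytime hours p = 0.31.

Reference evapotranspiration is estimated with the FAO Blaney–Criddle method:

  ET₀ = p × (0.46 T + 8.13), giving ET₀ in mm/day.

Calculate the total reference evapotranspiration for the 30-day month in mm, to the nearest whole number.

ET₀ = 0.31 × (0.46 × 31.2 + 8.13) = 0.31 × 22.482 = 6.9694 mm/d
Monthly total = 6.9694 × 30 = 209.082 mm

209 mm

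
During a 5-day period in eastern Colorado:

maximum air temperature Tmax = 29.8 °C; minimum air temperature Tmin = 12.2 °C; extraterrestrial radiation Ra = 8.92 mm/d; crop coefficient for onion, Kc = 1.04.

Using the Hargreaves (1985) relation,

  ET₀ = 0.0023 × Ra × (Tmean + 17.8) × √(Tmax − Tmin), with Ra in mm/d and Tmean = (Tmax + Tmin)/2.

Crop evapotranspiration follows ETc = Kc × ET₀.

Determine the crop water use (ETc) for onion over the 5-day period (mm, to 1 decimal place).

17.4 mm

Tmean = (29.8 + 12.2)/2 = 21.00 °C
ET₀ = 0.0023 × 8.92 × (21.00 + 17.8) × √17.6 = 0.0023 × 8.92 × 38.80 × 4.1952 = 3.3395 mm/d
ETc = Kc × ET₀ = 1.04 × 3.3395 = 3.4731 mm/d
Over 5 days: 3.4731 × 5 = 17.366 mm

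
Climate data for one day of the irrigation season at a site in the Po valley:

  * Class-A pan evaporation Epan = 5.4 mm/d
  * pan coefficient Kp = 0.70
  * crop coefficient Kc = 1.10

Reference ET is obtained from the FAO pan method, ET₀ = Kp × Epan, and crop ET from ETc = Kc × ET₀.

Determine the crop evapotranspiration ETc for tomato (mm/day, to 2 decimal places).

4.16 mm/day

ET₀ = 0.70 × 5.4 = 3.7800 mm/d
ETc = Kc × ET₀ = 1.10 × 3.7800 = 4.1580 mm/d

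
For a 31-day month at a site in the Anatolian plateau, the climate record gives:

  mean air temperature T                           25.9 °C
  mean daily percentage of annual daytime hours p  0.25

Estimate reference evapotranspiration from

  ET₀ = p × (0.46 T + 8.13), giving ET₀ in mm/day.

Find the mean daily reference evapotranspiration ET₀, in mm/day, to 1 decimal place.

ET₀ = 0.25 × (0.46 × 25.9 + 8.13) = 0.25 × 20.044 = 5.0110 mm/d

5.0 mm/day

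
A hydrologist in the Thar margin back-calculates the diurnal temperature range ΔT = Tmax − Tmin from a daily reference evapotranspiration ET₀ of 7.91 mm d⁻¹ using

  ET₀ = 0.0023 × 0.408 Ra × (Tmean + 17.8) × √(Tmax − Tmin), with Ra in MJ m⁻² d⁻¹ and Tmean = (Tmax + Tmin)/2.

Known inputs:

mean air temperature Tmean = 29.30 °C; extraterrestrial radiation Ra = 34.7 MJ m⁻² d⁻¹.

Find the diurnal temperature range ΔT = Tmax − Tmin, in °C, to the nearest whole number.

27 °C

√ΔT = ET₀ / [0.0023 × 0.408 × Ra × (Tmean+17.8)] = 7.91 / (0.0023 × 14.1576 × 47.10) = 5.1575
ΔT = 5.1575² = 26.600 °C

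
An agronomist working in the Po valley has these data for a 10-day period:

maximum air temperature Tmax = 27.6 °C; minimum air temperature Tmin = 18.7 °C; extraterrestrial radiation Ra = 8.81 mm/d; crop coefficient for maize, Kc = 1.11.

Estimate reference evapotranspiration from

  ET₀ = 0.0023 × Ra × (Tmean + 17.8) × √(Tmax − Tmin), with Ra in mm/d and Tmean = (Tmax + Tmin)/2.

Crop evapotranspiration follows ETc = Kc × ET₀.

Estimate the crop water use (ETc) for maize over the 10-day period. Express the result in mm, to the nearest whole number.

Tmean = (27.6 + 18.7)/2 = 23.15 °C
ET₀ = 0.0023 × 8.81 × (23.15 + 17.8) × √8.9 = 0.0023 × 8.81 × 40.95 × 2.9833 = 2.4755 mm/d
ETc = Kc × ET₀ = 1.11 × 2.4755 = 2.7478 mm/d
Over 10 days: 2.7478 × 10 = 27.478 mm

27 mm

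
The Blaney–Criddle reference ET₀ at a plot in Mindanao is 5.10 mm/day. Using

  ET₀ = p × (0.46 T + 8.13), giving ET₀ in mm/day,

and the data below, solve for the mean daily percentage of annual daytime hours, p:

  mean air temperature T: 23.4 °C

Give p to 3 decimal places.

p = ET₀ / (0.46 T + 8.13) = 5.10 / (0.46 × 23.4 + 8.13) = 5.10 / 18.894 = 0.2699

0.270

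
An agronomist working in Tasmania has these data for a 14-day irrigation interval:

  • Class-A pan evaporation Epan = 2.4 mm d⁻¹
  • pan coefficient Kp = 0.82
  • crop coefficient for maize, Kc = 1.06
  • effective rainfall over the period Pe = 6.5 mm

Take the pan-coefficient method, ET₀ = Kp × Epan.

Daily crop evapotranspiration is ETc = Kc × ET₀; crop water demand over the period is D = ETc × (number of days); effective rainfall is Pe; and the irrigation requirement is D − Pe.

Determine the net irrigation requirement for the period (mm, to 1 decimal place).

ET₀ = 0.82 × 2.4 = 1.9680 mm/d
ETc = Kc × ET₀ = 1.06 × 1.9680 = 2.0861 mm/d
Crop demand D = ETc × 14 d = 2.0861 × 14 = 29.205 mm
D − Pe = 29.205 − 6.5 = 22.705 mm

22.7 mm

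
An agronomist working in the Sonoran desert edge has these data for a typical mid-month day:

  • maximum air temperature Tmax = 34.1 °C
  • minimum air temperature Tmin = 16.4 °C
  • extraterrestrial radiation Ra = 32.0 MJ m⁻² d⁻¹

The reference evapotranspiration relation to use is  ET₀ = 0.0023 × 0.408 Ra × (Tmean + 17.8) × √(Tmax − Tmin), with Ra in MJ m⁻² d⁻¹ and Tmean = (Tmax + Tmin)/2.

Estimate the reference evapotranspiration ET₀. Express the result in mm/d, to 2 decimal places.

Tmean = (34.1 + 16.4)/2 = 25.25 °C
0.408 Ra = 0.408 × 32.0 = 13.0560 mm/d equivalent
ET₀ = 0.0023 × 13.0560 × (25.25 + 17.8) × √17.7 = 0.0023 × 13.0560 × 43.05 × 4.2071 = 5.4387 mm/d

5.44 mm/d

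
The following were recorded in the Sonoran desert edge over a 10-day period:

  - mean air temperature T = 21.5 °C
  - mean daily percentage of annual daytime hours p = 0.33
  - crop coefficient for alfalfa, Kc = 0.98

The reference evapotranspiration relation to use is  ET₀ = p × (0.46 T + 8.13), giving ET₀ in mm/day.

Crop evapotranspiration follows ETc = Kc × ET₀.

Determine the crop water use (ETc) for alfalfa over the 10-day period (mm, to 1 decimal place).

58.3 mm

ET₀ = 0.33 × (0.46 × 21.5 + 8.13) = 0.33 × 18.020 = 5.9466 mm/d
ETc = Kc × ET₀ = 0.98 × 5.9466 = 5.8277 mm/d
Over 10 days: 5.8277 × 10 = 58.277 mm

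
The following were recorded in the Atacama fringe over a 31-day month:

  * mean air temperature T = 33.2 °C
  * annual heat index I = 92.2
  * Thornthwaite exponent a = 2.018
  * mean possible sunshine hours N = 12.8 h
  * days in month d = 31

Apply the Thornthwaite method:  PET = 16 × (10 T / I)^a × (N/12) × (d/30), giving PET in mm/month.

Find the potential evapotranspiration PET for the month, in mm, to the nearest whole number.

10T/I = 10 × 33.2 / 92.2 = 3.6009
(10T/I)^a = 3.6009^2.018 = 13.2690
Uncorrected PET = 16 × 13.2690 = 212.304 mm
Correction = (N/12)(d/30) = (12.8/12)(31/30) = 1.1022
PET = 212.304 × 1.1022 = 234.001 mm/month

234 mm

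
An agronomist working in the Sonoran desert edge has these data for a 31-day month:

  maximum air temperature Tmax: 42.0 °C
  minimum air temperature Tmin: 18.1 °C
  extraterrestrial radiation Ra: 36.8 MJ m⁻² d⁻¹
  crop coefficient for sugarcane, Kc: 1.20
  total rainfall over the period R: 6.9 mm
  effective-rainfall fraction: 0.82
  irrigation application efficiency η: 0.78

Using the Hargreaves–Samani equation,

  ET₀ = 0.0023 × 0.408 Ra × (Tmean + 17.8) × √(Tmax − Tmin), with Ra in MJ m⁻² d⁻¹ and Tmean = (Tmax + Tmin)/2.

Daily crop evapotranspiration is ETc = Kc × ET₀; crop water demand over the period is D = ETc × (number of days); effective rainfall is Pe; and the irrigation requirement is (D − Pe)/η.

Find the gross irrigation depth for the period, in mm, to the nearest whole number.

Tmean = (42.0 + 18.1)/2 = 30.05 °C
0.408 Ra = 0.408 × 36.8 = 15.0144 mm/d equivalent
ET₀ = 0.0023 × 15.0144 × (30.05 + 17.8) × √23.9 = 0.0023 × 15.0144 × 47.85 × 4.8888 = 8.0783 mm/d
ETc = Kc × ET₀ = 1.20 × 8.0783 = 9.6940 mm/d
Crop demand D = ETc × 31 d = 9.6940 × 31 = 300.514 mm
Pe = 0.82 × 6.9 = 5.658 mm
D − Pe = 300.514 − 5.658 = 294.856 mm
Gross irrigation = 294.856 / 0.78 = 378.021 mm

378 mm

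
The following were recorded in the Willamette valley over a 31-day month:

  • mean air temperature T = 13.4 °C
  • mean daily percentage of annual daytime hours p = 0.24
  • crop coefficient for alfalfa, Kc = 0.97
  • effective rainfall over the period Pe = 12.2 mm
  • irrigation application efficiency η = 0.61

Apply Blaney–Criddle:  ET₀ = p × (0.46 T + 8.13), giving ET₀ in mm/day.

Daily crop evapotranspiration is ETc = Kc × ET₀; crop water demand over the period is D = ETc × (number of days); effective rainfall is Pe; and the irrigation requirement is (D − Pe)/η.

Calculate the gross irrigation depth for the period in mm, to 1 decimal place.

149.1 mm

ET₀ = 0.24 × (0.46 × 13.4 + 8.13) = 0.24 × 14.294 = 3.4306 mm/d
ETc = Kc × ET₀ = 0.97 × 3.4306 = 3.3277 mm/d
Crop demand D = ETc × 31 d = 3.3277 × 31 = 103.159 mm
D − Pe = 103.159 − 12.2 = 90.959 mm
Gross irrigation = 90.959 / 0.61 = 149.113 mm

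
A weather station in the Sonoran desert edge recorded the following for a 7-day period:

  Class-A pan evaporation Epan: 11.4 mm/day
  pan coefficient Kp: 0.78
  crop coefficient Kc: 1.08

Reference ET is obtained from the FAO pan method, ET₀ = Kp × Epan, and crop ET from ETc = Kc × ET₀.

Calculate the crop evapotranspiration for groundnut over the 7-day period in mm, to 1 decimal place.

67.2 mm

ET₀ = 0.78 × 11.4 = 8.8920 mm/d
ETc = Kc × ET₀ = 1.08 × 8.8920 = 9.6034 mm/d
Over 7 days: 9.6034 × 7 = 67.224 mm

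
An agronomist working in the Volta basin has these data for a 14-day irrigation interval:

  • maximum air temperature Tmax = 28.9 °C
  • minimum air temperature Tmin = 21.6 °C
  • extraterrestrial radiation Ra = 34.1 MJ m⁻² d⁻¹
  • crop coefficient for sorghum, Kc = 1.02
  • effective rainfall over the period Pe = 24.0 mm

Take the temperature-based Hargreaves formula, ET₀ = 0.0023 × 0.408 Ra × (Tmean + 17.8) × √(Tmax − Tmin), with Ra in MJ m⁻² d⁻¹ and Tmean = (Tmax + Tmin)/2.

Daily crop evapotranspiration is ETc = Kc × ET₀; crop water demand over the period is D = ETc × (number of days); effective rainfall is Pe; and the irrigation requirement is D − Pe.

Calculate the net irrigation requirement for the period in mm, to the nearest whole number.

Tmean = (28.9 + 21.6)/2 = 25.25 °C
0.408 Ra = 0.408 × 34.1 = 13.9128 mm/d equivalent
ET₀ = 0.0023 × 13.9128 × (25.25 + 17.8) × √7.3 = 0.0023 × 13.9128 × 43.05 × 2.7019 = 3.7221 mm/d
ETc = Kc × ET₀ = 1.02 × 3.7221 = 3.7965 mm/d
Crop demand D = ETc × 14 d = 3.7965 × 14 = 53.151 mm
D − Pe = 53.151 − 24.0 = 29.151 mm

29 mm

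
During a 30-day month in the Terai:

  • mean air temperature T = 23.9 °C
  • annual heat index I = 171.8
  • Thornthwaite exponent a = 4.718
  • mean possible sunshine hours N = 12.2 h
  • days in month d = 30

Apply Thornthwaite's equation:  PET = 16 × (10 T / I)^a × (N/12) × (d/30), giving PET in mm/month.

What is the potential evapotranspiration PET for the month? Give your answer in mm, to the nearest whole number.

77 mm

10T/I = 10 × 23.9 / 171.8 = 1.3912
(10T/I)^a = 1.3912^4.718 = 4.7480
Uncorrected PET = 16 × 4.7480 = 75.968 mm
Correction = (N/12)(d/30) = (12.2/12)(30/30) = 1.0167
PET = 75.968 × 1.0167 = 77.237 mm/month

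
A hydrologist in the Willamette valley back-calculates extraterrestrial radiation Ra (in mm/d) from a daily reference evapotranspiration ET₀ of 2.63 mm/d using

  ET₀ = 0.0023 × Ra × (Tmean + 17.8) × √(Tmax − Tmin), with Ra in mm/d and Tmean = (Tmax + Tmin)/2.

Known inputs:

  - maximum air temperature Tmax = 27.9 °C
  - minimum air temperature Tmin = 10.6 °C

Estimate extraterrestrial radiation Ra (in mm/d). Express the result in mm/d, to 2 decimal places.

7.42 mm/d

Tmean = 19.25 °C; √ΔT = 4.1593
Ra = ET₀ / [0.0023 × (Tmean+17.8) × √ΔT] = 2.63 / (0.0023 × 37.05 × 4.1593) = 7.420 mm/d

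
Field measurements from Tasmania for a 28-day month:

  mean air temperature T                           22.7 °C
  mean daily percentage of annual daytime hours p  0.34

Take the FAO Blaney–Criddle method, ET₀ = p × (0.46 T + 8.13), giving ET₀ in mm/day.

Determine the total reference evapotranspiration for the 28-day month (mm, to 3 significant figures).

177 mm

ET₀ = 0.34 × (0.46 × 22.7 + 8.13) = 0.34 × 18.572 = 6.3145 mm/d
Monthly total = 6.3145 × 28 = 176.806 mm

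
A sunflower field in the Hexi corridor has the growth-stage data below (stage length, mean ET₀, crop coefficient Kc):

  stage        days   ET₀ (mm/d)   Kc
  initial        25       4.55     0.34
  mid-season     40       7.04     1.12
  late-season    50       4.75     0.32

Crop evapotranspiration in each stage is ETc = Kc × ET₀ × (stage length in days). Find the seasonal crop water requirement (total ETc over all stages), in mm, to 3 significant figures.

initial: 0.34 × 4.55 × 25 = 38.68 mm
mid-season: 1.12 × 7.04 × 40 = 315.39 mm
late-season: 0.32 × 4.75 × 50 = 76.00 mm
Seasonal total = 430.07 mm

430 mm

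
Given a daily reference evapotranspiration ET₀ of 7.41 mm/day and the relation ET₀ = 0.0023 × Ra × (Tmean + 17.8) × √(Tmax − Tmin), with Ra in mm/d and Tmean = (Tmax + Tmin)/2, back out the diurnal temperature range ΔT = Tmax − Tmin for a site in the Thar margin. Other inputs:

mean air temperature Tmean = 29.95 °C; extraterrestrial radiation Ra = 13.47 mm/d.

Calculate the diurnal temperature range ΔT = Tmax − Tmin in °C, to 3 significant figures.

25.1 °C

√ΔT = ET₀ / [0.0023 × Ra × (Tmean+17.8)] = 7.41 / (0.0023 × 13.47 × 47.75) = 5.0090
ΔT = 5.0090² = 25.090 °C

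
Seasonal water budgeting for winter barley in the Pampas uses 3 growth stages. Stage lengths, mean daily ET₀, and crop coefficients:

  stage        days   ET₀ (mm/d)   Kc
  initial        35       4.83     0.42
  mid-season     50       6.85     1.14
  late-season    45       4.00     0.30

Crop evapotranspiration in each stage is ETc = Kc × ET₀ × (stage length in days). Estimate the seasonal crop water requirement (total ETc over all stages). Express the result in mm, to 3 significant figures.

515 mm

initial: 0.42 × 4.83 × 35 = 71.00 mm
mid-season: 1.14 × 6.85 × 50 = 390.45 mm
late-season: 0.30 × 4.00 × 45 = 54.00 mm
Seasonal total = 515.45 mm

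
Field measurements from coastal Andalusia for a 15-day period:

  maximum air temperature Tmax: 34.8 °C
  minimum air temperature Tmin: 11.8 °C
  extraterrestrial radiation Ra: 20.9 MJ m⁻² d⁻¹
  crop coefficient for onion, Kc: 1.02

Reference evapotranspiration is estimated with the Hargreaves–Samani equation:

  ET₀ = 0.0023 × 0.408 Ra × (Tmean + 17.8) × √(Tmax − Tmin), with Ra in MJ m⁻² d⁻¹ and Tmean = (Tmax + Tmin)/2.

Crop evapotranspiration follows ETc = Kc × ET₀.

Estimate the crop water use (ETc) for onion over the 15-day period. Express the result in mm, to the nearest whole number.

Tmean = (34.8 + 11.8)/2 = 23.30 °C
0.408 Ra = 0.408 × 20.9 = 8.5272 mm/d equivalent
ET₀ = 0.0023 × 8.5272 × (23.30 + 17.8) × √23.0 = 0.0023 × 8.5272 × 41.10 × 4.7958 = 3.8658 mm/d
ETc = Kc × ET₀ = 1.02 × 3.8658 = 3.9431 mm/d
Over 15 days: 3.9431 × 15 = 59.147 mm

59 mm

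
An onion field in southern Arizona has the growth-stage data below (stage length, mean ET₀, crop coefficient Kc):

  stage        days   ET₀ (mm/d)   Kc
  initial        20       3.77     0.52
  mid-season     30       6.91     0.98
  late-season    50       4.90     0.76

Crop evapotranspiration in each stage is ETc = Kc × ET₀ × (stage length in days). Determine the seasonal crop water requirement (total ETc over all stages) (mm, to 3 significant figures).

initial: 0.52 × 3.77 × 20 = 39.21 mm
mid-season: 0.98 × 6.91 × 30 = 203.15 mm
late-season: 0.76 × 4.90 × 50 = 186.20 mm
Seasonal total = 428.56 mm

429 mm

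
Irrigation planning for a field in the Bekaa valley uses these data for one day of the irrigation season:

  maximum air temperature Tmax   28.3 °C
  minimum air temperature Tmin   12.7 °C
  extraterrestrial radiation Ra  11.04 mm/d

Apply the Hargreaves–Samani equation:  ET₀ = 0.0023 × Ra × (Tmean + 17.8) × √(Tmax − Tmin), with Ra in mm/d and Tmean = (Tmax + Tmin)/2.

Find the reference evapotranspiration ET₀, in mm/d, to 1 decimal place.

3.8 mm/d

Tmean = (28.3 + 12.7)/2 = 20.50 °C
ET₀ = 0.0023 × 11.04 × (20.50 + 17.8) × √15.6 = 0.0023 × 11.04 × 38.30 × 3.9497 = 3.8411 mm/d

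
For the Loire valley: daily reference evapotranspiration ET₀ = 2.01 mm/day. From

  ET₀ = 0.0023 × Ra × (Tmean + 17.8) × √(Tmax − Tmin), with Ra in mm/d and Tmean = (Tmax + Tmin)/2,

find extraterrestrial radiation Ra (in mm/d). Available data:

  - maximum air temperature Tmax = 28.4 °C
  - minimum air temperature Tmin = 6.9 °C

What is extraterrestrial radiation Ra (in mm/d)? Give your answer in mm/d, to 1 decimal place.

Tmean = 17.65 °C; √ΔT = 4.6368
Ra = ET₀ / [0.0023 × (Tmean+17.8) × √ΔT] = 2.01 / (0.0023 × 35.45 × 4.6368) = 5.317 mm/d

5.3 mm/d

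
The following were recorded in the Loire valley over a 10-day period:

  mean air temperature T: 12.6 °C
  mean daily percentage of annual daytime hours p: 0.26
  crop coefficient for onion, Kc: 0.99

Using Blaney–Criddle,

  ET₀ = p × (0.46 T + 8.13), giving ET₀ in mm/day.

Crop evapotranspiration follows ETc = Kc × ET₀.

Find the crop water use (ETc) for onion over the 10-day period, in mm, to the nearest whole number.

ET₀ = 0.26 × (0.46 × 12.6 + 8.13) = 0.26 × 13.926 = 3.6208 mm/d
ETc = Kc × ET₀ = 0.99 × 3.6208 = 3.5846 mm/d
Over 10 days: 3.5846 × 10 = 35.846 mm

36 mm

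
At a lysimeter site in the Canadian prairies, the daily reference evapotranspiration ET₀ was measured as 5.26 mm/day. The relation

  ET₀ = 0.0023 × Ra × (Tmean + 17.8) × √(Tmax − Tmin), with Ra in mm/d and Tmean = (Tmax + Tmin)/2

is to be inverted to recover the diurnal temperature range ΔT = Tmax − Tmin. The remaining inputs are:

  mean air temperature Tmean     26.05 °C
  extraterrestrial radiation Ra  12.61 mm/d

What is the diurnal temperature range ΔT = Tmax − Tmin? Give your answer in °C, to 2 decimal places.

17.11 °C

√ΔT = ET₀ / [0.0023 × Ra × (Tmean+17.8)] = 5.26 / (0.0023 × 12.61 × 43.85) = 4.1359
ΔT = 4.1359² = 17.106 °C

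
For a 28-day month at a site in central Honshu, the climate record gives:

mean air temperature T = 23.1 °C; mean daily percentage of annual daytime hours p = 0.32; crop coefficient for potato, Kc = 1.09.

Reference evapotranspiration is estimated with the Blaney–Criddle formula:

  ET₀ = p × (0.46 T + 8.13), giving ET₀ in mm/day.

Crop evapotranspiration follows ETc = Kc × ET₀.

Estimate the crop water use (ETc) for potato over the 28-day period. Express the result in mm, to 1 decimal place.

ET₀ = 0.32 × (0.46 × 23.1 + 8.13) = 0.32 × 18.756 = 6.0019 mm/d
ETc = Kc × ET₀ = 1.09 × 6.0019 = 6.5421 mm/d
Over 28 days: 6.5421 × 28 = 183.179 mm

183.2 mm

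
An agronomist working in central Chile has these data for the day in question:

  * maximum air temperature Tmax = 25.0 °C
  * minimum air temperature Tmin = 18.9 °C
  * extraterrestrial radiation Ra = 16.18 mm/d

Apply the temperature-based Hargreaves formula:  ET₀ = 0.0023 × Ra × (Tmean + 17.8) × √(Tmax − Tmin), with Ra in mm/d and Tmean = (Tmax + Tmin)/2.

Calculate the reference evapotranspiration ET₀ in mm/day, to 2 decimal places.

3.65 mm/day

Tmean = (25.0 + 18.9)/2 = 21.95 °C
ET₀ = 0.0023 × 16.18 × (21.95 + 17.8) × √6.1 = 0.0023 × 16.18 × 39.75 × 2.4698 = 3.6535 mm/d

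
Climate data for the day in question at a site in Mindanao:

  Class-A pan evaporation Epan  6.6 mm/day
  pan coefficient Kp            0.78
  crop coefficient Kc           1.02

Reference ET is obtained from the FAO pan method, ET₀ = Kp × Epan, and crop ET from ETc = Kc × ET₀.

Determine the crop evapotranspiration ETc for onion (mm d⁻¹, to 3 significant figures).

ET₀ = 0.78 × 6.6 = 5.1480 mm/d
ETc = Kc × ET₀ = 1.02 × 5.1480 = 5.2510 mm/d

5.25 mm d⁻¹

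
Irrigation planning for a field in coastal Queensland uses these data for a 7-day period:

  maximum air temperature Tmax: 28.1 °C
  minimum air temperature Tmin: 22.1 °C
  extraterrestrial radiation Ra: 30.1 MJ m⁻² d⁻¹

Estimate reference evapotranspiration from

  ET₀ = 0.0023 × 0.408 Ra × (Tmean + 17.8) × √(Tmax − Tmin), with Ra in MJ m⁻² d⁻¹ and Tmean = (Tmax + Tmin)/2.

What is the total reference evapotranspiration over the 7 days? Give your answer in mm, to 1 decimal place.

Tmean = (28.1 + 22.1)/2 = 25.10 °C
0.408 Ra = 0.408 × 30.1 = 12.2808 mm/d equivalent
ET₀ = 0.0023 × 12.2808 × (25.10 + 17.8) × √6.0 = 0.0023 × 12.2808 × 42.90 × 2.4495 = 2.9682 mm/d
Over 7 days: 2.9682 × 7 = 20.777 mm

20.8 mm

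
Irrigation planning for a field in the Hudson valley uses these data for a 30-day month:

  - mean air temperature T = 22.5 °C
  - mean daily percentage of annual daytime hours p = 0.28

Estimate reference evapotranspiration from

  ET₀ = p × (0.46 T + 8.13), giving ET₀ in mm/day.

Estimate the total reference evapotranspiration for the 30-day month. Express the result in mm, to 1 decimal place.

155.2 mm

ET₀ = 0.28 × (0.46 × 22.5 + 8.13) = 0.28 × 18.480 = 5.1744 mm/d
Monthly total = 5.1744 × 30 = 155.232 mm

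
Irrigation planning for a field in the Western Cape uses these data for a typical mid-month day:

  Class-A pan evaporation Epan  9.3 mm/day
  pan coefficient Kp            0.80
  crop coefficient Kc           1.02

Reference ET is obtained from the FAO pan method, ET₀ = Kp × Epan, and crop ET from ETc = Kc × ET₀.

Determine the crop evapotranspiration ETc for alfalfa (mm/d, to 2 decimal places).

ET₀ = 0.80 × 9.3 = 7.4400 mm/d
ETc = Kc × ET₀ = 1.02 × 7.4400 = 7.5888 mm/d

7.59 mm/d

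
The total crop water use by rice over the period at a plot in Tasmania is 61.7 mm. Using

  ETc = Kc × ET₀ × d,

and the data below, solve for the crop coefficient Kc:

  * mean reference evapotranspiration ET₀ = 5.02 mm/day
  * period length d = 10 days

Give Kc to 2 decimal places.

ETc = Kc × ET₀ × d  ⇒  Kc = ETc / (ET₀ × d)
Kc = 61.7 / (5.02 × 10) = 61.7 / 50.20 = 1.2291

1.23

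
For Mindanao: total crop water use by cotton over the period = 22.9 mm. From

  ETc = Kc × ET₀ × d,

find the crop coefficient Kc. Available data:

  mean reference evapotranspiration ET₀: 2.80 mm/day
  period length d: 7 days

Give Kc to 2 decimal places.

1.17

ETc = Kc × ET₀ × d  ⇒  Kc = ETc / (ET₀ × d)
Kc = 22.9 / (2.80 × 7) = 22.9 / 19.60 = 1.1684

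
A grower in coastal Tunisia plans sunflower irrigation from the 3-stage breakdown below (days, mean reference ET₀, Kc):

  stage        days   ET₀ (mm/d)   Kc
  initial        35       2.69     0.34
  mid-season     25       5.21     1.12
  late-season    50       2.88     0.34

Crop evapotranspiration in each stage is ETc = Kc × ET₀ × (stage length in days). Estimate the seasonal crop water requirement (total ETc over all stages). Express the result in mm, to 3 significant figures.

initial: 0.34 × 2.69 × 35 = 32.01 mm
mid-season: 1.12 × 5.21 × 25 = 145.88 mm
late-season: 0.34 × 2.88 × 50 = 48.96 mm
Seasonal total = 226.85 mm

227 mm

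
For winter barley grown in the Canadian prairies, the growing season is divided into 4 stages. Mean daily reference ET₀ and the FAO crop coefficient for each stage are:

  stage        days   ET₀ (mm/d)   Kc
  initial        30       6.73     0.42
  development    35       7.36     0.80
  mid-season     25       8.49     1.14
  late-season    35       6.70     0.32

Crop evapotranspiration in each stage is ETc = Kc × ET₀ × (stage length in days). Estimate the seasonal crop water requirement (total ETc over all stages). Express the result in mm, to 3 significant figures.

initial: 0.42 × 6.73 × 30 = 84.80 mm
development: 0.80 × 7.36 × 35 = 206.08 mm
mid-season: 1.14 × 8.49 × 25 = 241.97 mm
late-season: 0.32 × 6.70 × 35 = 75.04 mm
Seasonal total = 607.89 mm

608 mm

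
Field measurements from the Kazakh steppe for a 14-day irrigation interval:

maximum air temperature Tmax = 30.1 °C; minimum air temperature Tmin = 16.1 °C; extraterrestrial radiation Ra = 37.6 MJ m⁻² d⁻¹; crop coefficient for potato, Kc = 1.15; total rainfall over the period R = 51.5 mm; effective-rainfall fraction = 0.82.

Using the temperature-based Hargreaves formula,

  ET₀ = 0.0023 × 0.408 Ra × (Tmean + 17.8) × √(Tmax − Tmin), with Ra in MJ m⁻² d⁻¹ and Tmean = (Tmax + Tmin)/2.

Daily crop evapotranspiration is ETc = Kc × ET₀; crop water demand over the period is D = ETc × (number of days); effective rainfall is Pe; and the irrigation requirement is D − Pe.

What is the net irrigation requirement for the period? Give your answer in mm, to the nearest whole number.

Tmean = (30.1 + 16.1)/2 = 23.10 °C
0.408 Ra = 0.408 × 37.6 = 15.3408 mm/d equivalent
ET₀ = 0.0023 × 15.3408 × (23.10 + 17.8) × √14.0 = 0.0023 × 15.3408 × 40.90 × 3.7417 = 5.3997 mm/d
ETc = Kc × ET₀ = 1.15 × 5.3997 = 6.2097 mm/d
Crop demand D = ETc × 14 d = 6.2097 × 14 = 86.936 mm
Pe = 0.82 × 51.5 = 42.230 mm
D − Pe = 86.936 − 42.230 = 44.706 mm

45 mm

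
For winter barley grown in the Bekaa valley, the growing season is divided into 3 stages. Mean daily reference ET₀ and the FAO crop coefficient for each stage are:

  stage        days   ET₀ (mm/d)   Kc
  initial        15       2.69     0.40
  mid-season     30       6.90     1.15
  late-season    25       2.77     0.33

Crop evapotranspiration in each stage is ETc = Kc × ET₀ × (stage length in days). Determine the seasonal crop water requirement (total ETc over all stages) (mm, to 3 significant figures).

initial: 0.40 × 2.69 × 15 = 16.14 mm
mid-season: 1.15 × 6.90 × 30 = 238.05 mm
late-season: 0.33 × 2.77 × 25 = 22.85 mm
Seasonal total = 277.04 mm

277 mm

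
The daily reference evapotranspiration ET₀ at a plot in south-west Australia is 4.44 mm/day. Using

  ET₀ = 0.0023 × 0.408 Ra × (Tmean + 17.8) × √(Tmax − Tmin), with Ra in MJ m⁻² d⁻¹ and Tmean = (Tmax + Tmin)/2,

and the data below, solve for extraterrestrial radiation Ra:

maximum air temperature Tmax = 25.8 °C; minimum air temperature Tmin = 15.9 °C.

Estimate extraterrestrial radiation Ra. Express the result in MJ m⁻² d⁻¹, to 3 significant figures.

38.9 MJ m⁻² d⁻¹

Tmean = (25.8+15.9)/2 = 20.85 °C; ΔT = 9.9
Ra = ET₀ / [0.0023 × 0.408 × (Tmean+17.8) × √ΔT]
   = 4.44 / (0.0023 × 0.408 × 38.65 × 3.1464) = 38.907 MJ m⁻² d⁻¹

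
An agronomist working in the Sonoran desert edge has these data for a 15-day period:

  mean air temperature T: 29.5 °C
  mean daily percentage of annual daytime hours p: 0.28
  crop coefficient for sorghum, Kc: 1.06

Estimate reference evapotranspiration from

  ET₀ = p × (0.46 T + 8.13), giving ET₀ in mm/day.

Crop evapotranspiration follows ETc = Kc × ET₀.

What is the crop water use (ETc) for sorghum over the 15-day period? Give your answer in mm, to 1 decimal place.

ET₀ = 0.28 × (0.46 × 29.5 + 8.13) = 0.28 × 21.700 = 6.0760 mm/d
ETc = Kc × ET₀ = 1.06 × 6.0760 = 6.4406 mm/d
Over 15 days: 6.4406 × 15 = 96.609 mm

96.6 mm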